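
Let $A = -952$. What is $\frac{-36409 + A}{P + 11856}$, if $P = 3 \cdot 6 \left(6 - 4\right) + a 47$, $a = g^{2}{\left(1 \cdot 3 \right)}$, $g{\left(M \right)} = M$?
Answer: $- \frac{37361}{12315} \approx -3.0338$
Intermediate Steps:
$a = 9$ ($a = \left(1 \cdot 3\right)^{2} = 3^{2} = 9$)
$P = 459$ ($P = 3 \cdot 6 \left(6 - 4\right) + 9 \cdot 47 = 18 \cdot 2 + 423 = 36 + 423 = 459$)
$\frac{-36409 + A}{P + 11856} = \frac{-36409 - 952}{459 + 11856} = - \frac{37361}{12315}$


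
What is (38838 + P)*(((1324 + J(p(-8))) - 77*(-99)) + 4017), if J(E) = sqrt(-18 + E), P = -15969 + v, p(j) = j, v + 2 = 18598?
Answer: 537552260 + 41465*I*sqrt(26) ≈ 5.3755e+8 + 2.1143e+5*I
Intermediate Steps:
v = 18596 (v = -2 + 18598 = 18596)
P = 2627 (P = -15969 + 18596 = 2627)
(38838 + P)*(((1324 + J(p(-8))) - 77*(-99)) + 4017) = (38838 + 2627)*(((1324 + sqrt(-18 - 8)) - 77*(-99)) + 4017) = 41465*(((1324 + sqrt(-26)) + 7623) + 4017) = 41465*(((1324 + I*sqrt(26)) + 7623) + 4017) = 41465*((8947 + I*sqrt(26)) + 4017) = 41465*(12964 + I*sqrt(26)) = 537552260 + 41465*I*sqrt(26)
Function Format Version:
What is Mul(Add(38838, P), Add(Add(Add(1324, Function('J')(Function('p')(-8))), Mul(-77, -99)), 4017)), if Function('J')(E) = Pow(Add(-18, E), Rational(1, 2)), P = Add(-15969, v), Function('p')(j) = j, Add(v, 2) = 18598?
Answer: Add(537552260, Mul(41465, I, Pow(26, Rational(1, 2)))) ≈ Add(5.3755e+8, Mul(2.1143e+5, I))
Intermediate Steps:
v = 18596 (v = Add(-2, 18598) = 18596)
P = 2627 (P = Add(-15969, 18596) = 2627)
Mul(Add(38838, P), Add(Add(Add(1324, Function('J')(Function('p')(-8))), Mul(-77, -99)), 4017)) = Mul(Add(38838, 2627), Add(Add(Add(1324, Pow(Add(-18, -8), Rational(1, 2))), Mul(-77, -99)), 4017)) = Mul(41465, Add(Add(Add(1324, Pow(-26, Rational(1, 2))), 7623), 4017)) = Mul(41465, Add(Add(Add(1324, Mul(I, Pow(26, Rational(1, 2)))), 7623), 4017)) = Mul(41465, Add(Add(8947, Mul(I, Pow(26, Rational(1, 2)))), 4017)) = Mul(41465, Add(12964, Mul(I, Pow(26, Rational(1, 2))))) = Add(537552260, Mul(41465, I, Pow(26, Rational(1, 2))))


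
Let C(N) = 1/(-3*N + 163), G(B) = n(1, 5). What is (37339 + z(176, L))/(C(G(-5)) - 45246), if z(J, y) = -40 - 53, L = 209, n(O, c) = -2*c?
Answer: -7188478/8732477 ≈ -0.82319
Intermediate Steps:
z(J, y) = -93
G(B) = -10 (G(B) = -2*5 = -10)
C(N) = 1/(163 - 3*N)
(37339 + z(176, L))/(C(G(-5)) - 45246) = (37339 - 93)/(-1/(-163 + 3*(-10)) - 45246) = 37246/(-1/(-163 - 30) - 45246) = 37246/(-1/(-193) - 45246) = 37246/(-1*(-1/193) - 45246) = 37246/(1/193 - 45246) = 37246/(-8732477/193) = 37246*(-193/8732477) = -7188478/8732477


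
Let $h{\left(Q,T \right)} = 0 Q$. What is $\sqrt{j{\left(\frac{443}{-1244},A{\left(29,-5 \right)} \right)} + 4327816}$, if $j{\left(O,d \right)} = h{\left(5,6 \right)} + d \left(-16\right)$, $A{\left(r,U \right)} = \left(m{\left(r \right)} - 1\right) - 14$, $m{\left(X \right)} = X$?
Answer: $2 \sqrt{1081898} \approx 2080.3$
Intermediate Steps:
$h{\left(Q,T \right)} = 0$
$A{\left(r,U \right)} = -15 + r$ ($A{\left(r,U \right)} = \left(r - 1\right) - 14 = \left(-1 + r\right) - 14 = -15 + r$)
$j{\left(O,d \right)} = - 16 d$ ($j{\left(O,d \right)} = 0 + d \left(-16\right) = 0 - 16 d = - 16 d$)
$\sqrt{j{\left(\frac{443}{-1244},A{\left(29,-5 \right)} \right)} + 4327816} = \sqrt{- 16 \left(-15 + 29\right) + 4327816} = \sqrt{\left(-16\right) 14 + 4327816} = \sqrt{-224 + 4327816} = \sqrt{4327592} = 2 \sqrt{1081898}$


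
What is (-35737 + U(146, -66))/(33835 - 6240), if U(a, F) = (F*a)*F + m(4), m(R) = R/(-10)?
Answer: 3001193/137975 ≈ 21.752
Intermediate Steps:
m(R) = -R/10 (m(R) = R*(-1/10) = -R/10)
U(a, F) = -2/5 + a*F**2 (U(a, F) = (F*a)*F - 1/10*4 = a*F**2 - 2/5 = -2/5 + a*F**2)
(-35737 + U(146, -66))/(33835 - 6240) = (-35737 + (-2/5 + 146*(-66)**2))/(33835 - 6240) = (-35737 + (-2/5 + 146*4356))/27595 = (-35737 + (-2/5 + 635976))*(1/27595) = (-35737 + 3179878/5)*(1/27595) = (3001193/5)*(1/27595) = 3001193/137975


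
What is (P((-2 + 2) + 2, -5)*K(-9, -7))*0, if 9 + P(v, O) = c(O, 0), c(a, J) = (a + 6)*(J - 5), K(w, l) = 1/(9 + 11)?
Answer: 0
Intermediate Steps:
K(w, l) = 1/20
c(a, J) = (-5 + J)*(6 + a) (c(a, J) = (6 + a)*(-5 + J) = (-5 + J)*(6 + a))
P(v, O) = -39 - 5*O (P(v, O) = -9 + (-30 - 5*O + 6*0 + 0*O) = -9 + (-30 - 5*O + 0 + 0) = -9 + (-30 - 5*O) = -39 - 5*O)
(P((-2 + 2) + 2, -5)*K(-9, -7))*0 = ((-39 - 5*(-5))*(1/20))*0 = ((-39 + 25)*(1/20))*0 = -14*1/20*0 = -7/10*0 = 0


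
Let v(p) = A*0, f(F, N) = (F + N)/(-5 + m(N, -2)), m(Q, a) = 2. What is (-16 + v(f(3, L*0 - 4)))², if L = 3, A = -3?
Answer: 256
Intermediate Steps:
f(F, N) = -F/3 - N/3 (f(F, N) = (F + N)/(-5 + 2) = (F + N)/(-3) = (F + N)*(-⅓) = -F/3 - N/3)
v(p) = 0 (v(p) = -3*0 = 0)
(-16 + v(f(3, L*0 - 4)))² = (-16 + 0)² = (-16)² = 256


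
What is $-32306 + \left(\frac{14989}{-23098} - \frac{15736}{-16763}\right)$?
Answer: $- \frac{12508505241323}{387191774} \approx -32306.0$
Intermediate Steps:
$-32306 + \left(\frac{14989}{-23098} - \frac{15736}{-16763}\right) = -32306 + \left(14989 \left(- \frac{1}{23098}\right) - - \frac{15736}{16763}\right) = -32306 + \left(- \frac{14989}{23098} + \frac{15736}{16763}\right) = -32306 + \frac{112209521}{387191774} = - \frac{12508505241323}{387191774}$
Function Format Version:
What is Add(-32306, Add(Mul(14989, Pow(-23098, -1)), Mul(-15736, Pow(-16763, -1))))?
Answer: Rational(-12508505241323, 387191774) ≈ -32306.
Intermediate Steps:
Add(-32306, Add(Mul(14989, Pow(-23098, -1)), Mul(-15736, Pow(-16763, -1)))) = Add(-32306, Add(Mul(14989, Rational(-1, 23098)), Mul(-15736, Rational(-1, 16763)))) = Add(-32306, Add(Rational(-14989, 23098), Rational(15736, 16763))) = Add(-32306, Rational(112209521, 387191774)) = Rational(-12508505241323, 387191774)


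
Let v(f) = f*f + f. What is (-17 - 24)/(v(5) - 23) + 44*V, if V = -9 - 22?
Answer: -9589/7 ≈ -1369.9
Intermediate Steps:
v(f) = f + f² (v(f) = f² + f = f + f²)
V = -31
(-17 - 24)/(v(5) - 23) + 44*V = (-17 - 24)/(5*(1 + 5) - 23) + 44*(-31) = -41/(5*6 - 23) - 1364 = -41/(30 - 23) - 1364 = -41/7 - 1364 = -9589/7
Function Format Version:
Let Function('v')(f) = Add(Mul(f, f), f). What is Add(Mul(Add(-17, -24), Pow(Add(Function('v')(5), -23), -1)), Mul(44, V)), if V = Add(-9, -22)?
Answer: Rational(-9589, 7) ≈ -1369.9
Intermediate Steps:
Function('v')(f) = Add(f, Pow(f, 2)) (Function('v')(f) = Add(Pow(f, 2), f) = Add(f, Pow(f, 2)))
V = -31
Add(Mul(Add(-17, -24), Pow(Add(Function('v')(5), -23), -1)), Mul(44, V)) = Add(Mul(Add(-17, -24), Pow(Add(Mul(5, Add(1, 5)), -23), -1)), Mul(44, -31)) = Add(Mul(-41, Pow(Add(Mul(5, 6), -23), -1)), -1364) = Add(Mul(-41, Pow(Add(30, -23), -1)), -1364) = Add(Mul(-41, Pow(7, -1)), -1364) = Add(Mul(-41, Rational(1, 7)), -1364) = Add(Rational(-41, 7), -1364) = Rational(-9589, 7)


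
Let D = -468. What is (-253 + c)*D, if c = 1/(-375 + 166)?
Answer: 24746904/209 ≈ 1.1841e+5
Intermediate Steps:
c = -1/209 (c = 1/(-209) = -1/209 ≈ -0.0047847)
(-253 + c)*D = (-253 - 1/209)*(-468) = -52878/209*(-468) = 24746904/209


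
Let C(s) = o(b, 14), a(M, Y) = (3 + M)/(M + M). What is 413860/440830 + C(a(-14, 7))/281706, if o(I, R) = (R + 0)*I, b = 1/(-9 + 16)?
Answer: 5829386341/6209222799 ≈ 0.93883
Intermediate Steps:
b = 1/7 ≈ 0.14286
a(M, Y) = (3 + M)/(2*M) (a(M, Y) = (3 + M)/((2*M)) = (3 + M)*(1/(2*M)) = (3 + M)/(2*M))
o(I, R) = I*R (o(I, R) = R*I = I*R)
C(s) = 2 (C(s) = (1/7)*14 = 2)
413860/440830 + C(a(-14, 7))/281706 = 413860/440830 + 2/281706 = 413860*(1/440830) + 2*(1/281706) = 41386/44083 + 1/140853 = 5829386341/6209222799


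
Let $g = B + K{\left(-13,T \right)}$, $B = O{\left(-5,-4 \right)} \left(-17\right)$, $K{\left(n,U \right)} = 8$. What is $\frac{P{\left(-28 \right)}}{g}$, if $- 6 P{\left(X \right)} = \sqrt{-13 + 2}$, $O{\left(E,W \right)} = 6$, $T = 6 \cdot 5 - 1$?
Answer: $\frac{i \sqrt{11}}{564} \approx 0.0058805 i$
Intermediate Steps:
$T = 29$ ($T = 30 - 1 = 29$)
$P{\left(X \right)} = - \frac{i \sqrt{11}}{6}$ ($P{\left(X \right)} = - \frac{\sqrt{-13 + 2}}{6} = - \frac{\sqrt{-11}}{6} = - \frac{i \sqrt{11}}{6}$)
$B = -102$ ($B = 6 \left(-17\right) = -102$)
$g = -94$ ($g = -102 + 8 = -94$)
$\frac{P{\left(-28 \right)}}{g} = \frac{\left(- \frac{1}{6}\right) i \sqrt{11}}{-94} = - \frac{i \sqrt{11}}{6} \left(- \frac{1}{94}\right) = \frac{i \sqrt{11}}{564}$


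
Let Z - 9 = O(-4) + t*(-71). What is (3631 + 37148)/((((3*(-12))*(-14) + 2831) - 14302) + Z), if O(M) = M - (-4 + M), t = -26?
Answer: -197/44 ≈ -4.4773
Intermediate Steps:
O(M) = 4 (O(M) = M + (4 - M) = 4)
Z = 1859 (Z = 9 + (4 - 26*(-71)) = 9 + (4 + 1846) = 9 + 1850 = 1859)
(3631 + 37148)/((((3*(-12))*(-14) + 2831) - 14302) + Z) = (3631 + 37148)/((((3*(-12))*(-14) + 2831) - 14302) + 1859) = 40779/(((-36*(-14) + 2831) - 14302) + 1859) = 40779/(((504 + 2831) - 14302) + 1859) = 40779/((3335 - 14302) + 1859) = 40779/(-10967 + 1859) = 40779/(-9108) = 40779*(-1/9108) = -197/44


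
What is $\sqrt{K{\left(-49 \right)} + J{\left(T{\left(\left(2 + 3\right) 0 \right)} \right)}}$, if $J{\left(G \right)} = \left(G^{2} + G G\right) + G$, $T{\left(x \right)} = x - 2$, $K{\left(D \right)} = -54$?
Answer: $4 i \sqrt{3} \approx 6.9282 i$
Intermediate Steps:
$T{\left(x \right)} = -2 + x$
$J{\left(G \right)} = G + 2 G^{2}$ ($J{\left(G \right)} = \left(G^{2} + G^{2}\right) + G = 2 G^{2} + G = G + 2 G^{2}$)
$\sqrt{K{\left(-49 \right)} + J{\left(T{\left(\left(2 + 3\right) 0 \right)} \right)}} = \sqrt{-54 + \left(-2 + \left(2 + 3\right) 0\right) \left(1 + 2 \left(-2 + \left(2 + 3\right) 0\right)\right)} = \sqrt{-54 + \left(-2 + 5 \cdot 0\right) \left(1 + 2 \left(-2 + 5 \cdot 0\right)\right)} = \sqrt{-54 + \left(-2 + 0\right) \left(1 + 2 \left(-2 + 0\right)\right)} = \sqrt{-54 - 2 \left(1 + 2 \left(-2\right)\right)} = \sqrt{-54 - 2 \left(1 - 4\right)} = \sqrt{-54 - -6} = \sqrt{-54 + 6} = \sqrt{-48} = 4 i \sqrt{3}$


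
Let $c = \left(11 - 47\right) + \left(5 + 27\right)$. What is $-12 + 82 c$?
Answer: $-340$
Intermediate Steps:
$c = -4$ ($c = -36 + 32 = -4$)
$-12 + 82 c = -12 + 82 \left(-4\right) = -12 - 328 = -340$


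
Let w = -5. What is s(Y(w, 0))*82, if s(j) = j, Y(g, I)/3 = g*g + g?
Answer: 4920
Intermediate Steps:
Y(g, I) = 3*g + 3*g**2 (Y(g, I) = 3*(g*g + g) = 3*(g**2 + g) = 3*(g + g**2) = 3*g + 3*g**2)
s(Y(w, 0))*82 = (3*(-5)*(1 - 5))*82 = (3*(-5)*(-4))*82 = 60*82 = 4920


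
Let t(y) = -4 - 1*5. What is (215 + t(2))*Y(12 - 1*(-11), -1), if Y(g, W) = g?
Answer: 4738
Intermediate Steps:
t(y) = -9 (t(y) = -4 - 5 = -9)
(215 + t(2))*Y(12 - 1*(-11), -1) = (215 - 9)*(12 - 1*(-11)) = 206*(12 + 11) = 206*23 = 4738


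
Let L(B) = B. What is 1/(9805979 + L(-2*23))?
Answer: 1/9805933 ≈ 1.0198e-7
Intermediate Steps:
1/(9805979 + L(-2*23)) = 1/(9805979 - 2*23) = 1/(9805979 - 46) = 1/9805933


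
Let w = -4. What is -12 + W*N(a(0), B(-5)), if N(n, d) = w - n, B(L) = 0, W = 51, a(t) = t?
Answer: -216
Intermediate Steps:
N(n, d) = -4 - n
-12 + W*N(a(0), B(-5)) = -12 + 51*(-4 - 1*0) = -12 + 51*(-4 + 0) = -12 + 51*(-4) = -12 - 204 = -216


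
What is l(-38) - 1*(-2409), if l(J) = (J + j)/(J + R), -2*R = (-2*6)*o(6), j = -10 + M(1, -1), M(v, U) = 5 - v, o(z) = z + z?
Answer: 40931/17 ≈ 2407.7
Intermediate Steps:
o(z) = 2*z
j = -6 (j = -10 + (5 - 1*1) = -10 + (5 - 1) = -10 + 4 = -6)
R = 72 (R = -(-2*6)*2*6/2 = -(-6)*12 = -1/2*(-144) = 72)
l(J) = (-6 + J)/(72 + J) (l(J) = (J - 6)/(J + 72) = (-6 + J)/(72 + J))
l(-38) - 1*(-2409) = (-6 - 38)/(72 - 38) - 1*(-2409) = -44/34 + 2409 = (1/34)*(-44) + 2409 = -22/17 + 2409 = 40931/17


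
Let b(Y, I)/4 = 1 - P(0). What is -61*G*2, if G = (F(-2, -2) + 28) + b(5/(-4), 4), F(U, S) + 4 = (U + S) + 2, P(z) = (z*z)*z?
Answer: -3172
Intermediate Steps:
P(z) = z³ (P(z) = z²*z = z³)
b(Y, I) = 4 (b(Y, I) = 4*(1 - 1*0³) = 4*(1 - 1*0) = 4*(1 + 0) = 4*1 = 4)
F(U, S) = -2 + S + U (F(U, S) = -4 + ((U + S) + 2) = -4 + ((S + U) + 2) = -4 + (2 + S + U) = -2 + S + U)
G = 26 (G = ((-2 - 2 - 2) + 28) + 4 = (-6 + 28) + 4 = 22 + 4 = 26)
-61*G*2 = -61*26*2 = -1586*2 = -3172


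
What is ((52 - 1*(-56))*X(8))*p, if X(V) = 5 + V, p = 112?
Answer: 157248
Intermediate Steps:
((52 - 1*(-56))*X(8))*p = ((52 - 1*(-56))*(5 + 8))*112 = ((52 + 56)*13)*112 = (108*13)*112 = 1404*112 = 157248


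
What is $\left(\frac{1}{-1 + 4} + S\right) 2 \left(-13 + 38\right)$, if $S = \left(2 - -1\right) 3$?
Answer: $\frac{1400}{3} \approx 466.67$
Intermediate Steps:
$S = 9$ ($S = \left(2 + 1\right) 3 = 3 \cdot 3 = 9$)
$\left(\frac{1}{-1 + 4} + S\right) 2 \left(-13 + 38\right) = \left(\frac{1}{-1 + 4} + 9\right) 2 \left(-13 + 38\right) = \left(\frac{1}{3} + 9\right) 2 \cdot 25 = \frac{28}{3} \cdot 2 \cdot 25 = \frac{56}{3} \cdot 25 = \frac{1400}{3}$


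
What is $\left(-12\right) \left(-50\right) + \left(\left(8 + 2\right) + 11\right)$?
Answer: $621$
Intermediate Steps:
$\left(-12\right) \left(-50\right) + \left(\left(8 + 2\right) + 11\right) = 600 + \left(10 + 11\right) = 600 + 21 = 621$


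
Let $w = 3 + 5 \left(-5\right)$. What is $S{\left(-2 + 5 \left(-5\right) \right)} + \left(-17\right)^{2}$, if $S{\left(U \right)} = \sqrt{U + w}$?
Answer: $289 + 7 i \approx 289.0 + 7.0 i$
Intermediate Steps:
$w = -22$ ($w = 3 - 25 = -22$)
$S{\left(U \right)} = \sqrt{-22 + U}$ ($S{\left(U \right)} = \sqrt{U - 22} = \sqrt{-22 + U}$)
$S{\left(-2 + 5 \left(-5\right) \right)} + \left(-17\right)^{2} = \sqrt{-22 + \left(-2 + 5 \left(-5\right)\right)} + \left(-17\right)^{2} = \sqrt{-22 - 27} + 289 = \sqrt{-49} + 289 = 7 i + 289 = 289 + 7 i$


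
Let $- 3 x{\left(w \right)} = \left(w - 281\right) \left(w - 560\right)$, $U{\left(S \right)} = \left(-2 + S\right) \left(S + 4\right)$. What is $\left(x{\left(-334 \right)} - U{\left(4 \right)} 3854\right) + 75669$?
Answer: $-169265$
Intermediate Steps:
$U{\left(S \right)} = \left(-2 + S\right) \left(4 + S\right)$
$x{\left(w \right)} = - \frac{\left(-560 + w\right) \left(-281 + w\right)}{3}$ ($x{\left(w \right)} = - \frac{\left(w - 281\right) \left(w - 560\right)}{3} = - \frac{\left(w - 281\right) \left(-560 + w\right)}{3} = - \frac{\left(-281 + w\right) \left(-560 + w\right)}{3} = - \frac{\left(-560 + w\right) \left(-281 + w\right)}{3}$)
$\left(x{\left(-334 \right)} - U{\left(4 \right)} 3854\right) + 75669 = \left(\left(- \frac{157360}{3} - \frac{\left(-334\right)^{2}}{3} + \frac{841}{3} \left(-334\right)\right) - \left(-8 + 4^{2} + 2 \cdot 4\right) 3854\right) + 75669 = \left(\left(- \frac{157360}{3} - \frac{111556}{3} - \frac{280894}{3}\right) - \left(-8 + 16 + 8\right) 3854\right) + 75669 = \left(\left(- \frac{157360}{3} - \frac{111556}{3} - \frac{280894}{3}\right) - 16 \cdot 3854\right) + 75669 = \left(-183270 - 61664\right) + 75669 = -244934 + 75669 = -169265$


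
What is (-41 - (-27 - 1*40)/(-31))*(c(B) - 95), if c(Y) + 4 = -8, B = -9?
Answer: 143166/31 ≈ 4618.3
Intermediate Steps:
c(Y) = -12 (c(Y) = -4 - 8 = -12)
(-41 - (-27 - 1*40)/(-31))*(c(B) - 95) = (-41 - (-27 - 1*40)/(-31))*(-12 - 95) = (-41 - (-27 - 40)*(-1)/31)*(-107) = (-41 - (-67)*(-1)/31)*(-107) = (-41 - 1*67/31)*(-107) = (-41 - 67/31)*(-107) = -1338/31*(-107) = 143166/31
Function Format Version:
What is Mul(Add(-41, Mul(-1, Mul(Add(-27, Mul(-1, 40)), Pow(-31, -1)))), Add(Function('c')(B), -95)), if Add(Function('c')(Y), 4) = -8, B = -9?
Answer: Rational(143166, 31) ≈ 4618.3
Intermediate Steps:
Function('c')(Y) = -12 (Function('c')(Y) = Add(-4, -8) = -12)
Mul(Add(-41, Mul(-1, Mul(Add(-27, Mul(-1, 40)), Pow(-31, -1)))), Add(Function('c')(B), -95)) = Mul(Add(-41, Mul(-1, Mul(Add(-27, Mul(-1, 40)), Pow(-31, -1)))), Add(-12, -95)) = Mul(Add(-41, Mul(-1, Mul(Add(-27, -40), Rational(-1, 31)))), -107) = Mul(Add(-41, Mul(-1, Mul(-67, Rational(-1, 31)))), -107) = Mul(Add(-41, Mul(-1, Rational(67, 31))), -107) = Mul(Add(-41, Rational(-67, 31)), -107) = Mul(Rational(-1338, 31), -107) = Rational(143166, 31)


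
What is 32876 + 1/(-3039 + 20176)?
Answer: 563396013/17137 ≈ 32876.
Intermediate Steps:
32876 + 1/(-3039 + 20176) = 32876 + 1/17137 = 563396013/17137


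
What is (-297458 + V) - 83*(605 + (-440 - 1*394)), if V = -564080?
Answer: -842531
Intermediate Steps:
(-297458 + V) - 83*(605 + (-440 - 1*394)) = (-297458 - 564080) - 83*(605 + (-440 - 1*394)) = -861538 - 83*(605 + (-440 - 394)) = -861538 - 83*(605 - 834) = -861538 - 83*(-229) = -861538 + 19007 = -842531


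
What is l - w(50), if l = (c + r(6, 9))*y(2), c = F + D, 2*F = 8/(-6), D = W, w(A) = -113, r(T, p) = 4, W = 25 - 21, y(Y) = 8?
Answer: 515/3 ≈ 171.67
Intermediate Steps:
W = 4
D = 4
F = -⅔ (F = (8/(-6))/2 = (8*(-⅙))/2 = (½)*(-4/3) = -⅔ ≈ -0.66667)
c = 10/3 (c = -⅔ + 4 = 10/3 ≈ 3.3333)
l = 176/3 (l = (10/3 + 4)*8 = (22/3)*8 = 176/3 ≈ 58.667)
l - w(50) = 176/3 - 1*(-113) = 176/3 + 113 = 515/3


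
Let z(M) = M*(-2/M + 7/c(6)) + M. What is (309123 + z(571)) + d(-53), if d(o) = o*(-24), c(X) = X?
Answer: 1869781/6 ≈ 3.1163e+5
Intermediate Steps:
d(o) = -24*o
z(M) = M + M*(7/6 - 2/M) (z(M) = M*(-2/M + 7/6) + M = M*(7/6 - 2/M) + M = M + M*(7/6 - 2/M))
(309123 + z(571)) + d(-53) = (309123 + (-2 + (13/6)*571)) - 24*(-53) = (309123 + (-2 + 7423/6)) + 1272 = (309123 + 7411/6) + 1272 = 1862149/6 + 1272 = 1869781/6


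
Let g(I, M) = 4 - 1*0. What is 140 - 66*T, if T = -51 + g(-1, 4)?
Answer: 3242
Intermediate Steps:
g(I, M) = 4 (g(I, M) = 4 + 0 = 4)
T = -47 (T = -51 + 4 = -47)
140 - 66*T = 140 - 66*(-47) = 140 + 3102 = 3242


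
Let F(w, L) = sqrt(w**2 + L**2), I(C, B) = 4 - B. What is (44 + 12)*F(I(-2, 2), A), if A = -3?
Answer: 56*sqrt(13) ≈ 201.91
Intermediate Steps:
F(w, L) = sqrt(L**2 + w**2)
(44 + 12)*F(I(-2, 2), A) = (44 + 12)*sqrt((-3)**2 + (4 - 1*2)**2) = 56*sqrt(9 + (4 - 2)**2) = 56*sqrt(9 + 2**2) = 56*sqrt(9 + 4) = 56*sqrt(13)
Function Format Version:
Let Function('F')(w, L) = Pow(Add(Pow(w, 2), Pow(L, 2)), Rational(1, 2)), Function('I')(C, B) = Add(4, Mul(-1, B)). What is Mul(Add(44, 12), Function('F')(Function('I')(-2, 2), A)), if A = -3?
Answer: Mul(56, Pow(13, Rational(1, 2))) ≈ 201.91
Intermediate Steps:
Function('F')(w, L) = Pow(Add(Pow(L, 2), Pow(w, 2)), Rational(1, 2))
Mul(Add(44, 12), Function('F')(Function('I')(-2, 2), A)) = Mul(Add(44, 12), Pow(Add(Pow(-3, 2), Pow(Add(4, Mul(-1, 2)), 2)), Rational(1, 2))) = Mul(56, Pow(Add(9, Pow(Add(4, -2), 2)), Rational(1, 2))) = Mul(56, Pow(Add(9, Pow(2, 2)), Rational(1, 2))) = Mul(56, Pow(Add(9, 4), Rational(1, 2))) = Mul(56, Pow(13, Rational(1, 2)))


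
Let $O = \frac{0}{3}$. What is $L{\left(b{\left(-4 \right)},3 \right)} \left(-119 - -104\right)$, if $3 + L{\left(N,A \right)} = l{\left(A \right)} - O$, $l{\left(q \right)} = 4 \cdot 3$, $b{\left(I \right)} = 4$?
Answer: $-135$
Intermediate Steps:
$O = 0$ ($O = 0 \cdot \frac{1}{3} = 0$)
$l{\left(q \right)} = 12$
$L{\left(N,A \right)} = 9$ ($L{\left(N,A \right)} = -3 + \left(12 - 0\right) = -3 + \left(12 + 0\right) = -3 + 12 = 9$)
$L{\left(b{\left(-4 \right)},3 \right)} \left(-119 - -104\right) = 9 \left(-119 - -104\right) = 9 \left(-119 + 104\right) = 9 \left(-15\right) = -135$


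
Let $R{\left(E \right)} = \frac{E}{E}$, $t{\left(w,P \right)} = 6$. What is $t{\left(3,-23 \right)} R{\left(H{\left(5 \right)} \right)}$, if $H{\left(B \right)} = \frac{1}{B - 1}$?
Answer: $6$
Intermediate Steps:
$H{\left(B \right)} = \frac{1}{-1 + B}$
$R{\left(E \right)} = 1$
$t{\left(3,-23 \right)} R{\left(H{\left(5 \right)} \right)} = 6 \cdot 1 = 6$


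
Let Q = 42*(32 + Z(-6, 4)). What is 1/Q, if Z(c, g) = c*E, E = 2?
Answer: 1/840 ≈ 0.0011905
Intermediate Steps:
Z(c, g) = 2*c (Z(c, g) = c*2 = 2*c)
Q = 840 (Q = 42*(32 + 2*(-6)) = 42*(32 - 12) = 42*20 = 840)
1/Q = 1/840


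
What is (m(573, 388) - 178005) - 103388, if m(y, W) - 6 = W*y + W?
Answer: -58675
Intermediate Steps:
m(y, W) = 6 + W + W*y (m(y, W) = 6 + (W*y + W) = 6 + (W + W*y) = 6 + W + W*y)
(m(573, 388) - 178005) - 103388 = ((6 + 388 + 388*573) - 178005) - 103388 = ((6 + 388 + 222324) - 178005) - 103388 = (222718 - 178005) - 103388 = 44713 - 103388 = -58675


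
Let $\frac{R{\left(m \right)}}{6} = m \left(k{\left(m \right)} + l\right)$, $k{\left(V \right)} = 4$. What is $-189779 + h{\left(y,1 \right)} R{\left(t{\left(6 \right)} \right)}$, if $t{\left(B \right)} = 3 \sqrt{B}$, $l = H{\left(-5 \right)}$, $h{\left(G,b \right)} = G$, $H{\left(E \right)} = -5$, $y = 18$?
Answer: $-189779 - 324 \sqrt{6} \approx -1.9057 \cdot 10^{5}$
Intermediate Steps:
$l = -5$
$R{\left(m \right)} = - 6 m$ ($R{\left(m \right)} = 6 m \left(4 - 5\right) = 6 m \left(-1\right) = 6 \left(- m\right) = - 6 m$)
$-189779 + h{\left(y,1 \right)} R{\left(t{\left(6 \right)} \right)} = -189779 + 18 \left(- 6 \cdot 3 \sqrt{6}\right) = -189779 + 18 \left(- 18 \sqrt{6}\right) = -189779 - 324 \sqrt{6}$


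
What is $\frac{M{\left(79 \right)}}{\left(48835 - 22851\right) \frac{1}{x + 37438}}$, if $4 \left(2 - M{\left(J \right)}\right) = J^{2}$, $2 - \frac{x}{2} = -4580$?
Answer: $- \frac{145235133}{51968} \approx -2794.7$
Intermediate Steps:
$x = 9164$ ($x = 4 - -9160 = 4 + 9160 = 9164$)
$M{\left(J \right)} = 2 - \frac{J^{2}}{4}$
$\frac{M{\left(79 \right)}}{\left(48835 - 22851\right) \frac{1}{x + 37438}} = \frac{2 - \frac{79^{2}}{4}}{\left(48835 - 22851\right) \frac{1}{9164 + 37438}} = \frac{2 - \frac{6241}{4}}{25984 \cdot \frac{1}{46602}} = - \frac{6233}{4 \cdot \frac{12992}{23301}} = \left(- \frac{6233}{4}\right) \frac{23301}{12992} = - \frac{145235133}{51968}$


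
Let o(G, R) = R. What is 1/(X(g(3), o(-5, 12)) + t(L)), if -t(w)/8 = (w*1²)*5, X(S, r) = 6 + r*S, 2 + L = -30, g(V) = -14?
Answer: 1/1118 ≈ 0.00089445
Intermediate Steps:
L = -32 (L = -2 - 30 = -32)
X(S, r) = 6 + S*r
t(w) = -40*w (t(w) = -8*w*1²*5 = -8*w*1*5 = -8*w*5 = -40*w)
1/(X(g(3), o(-5, 12)) + t(L)) = 1/((6 - 14*12) - 40*(-32)) = 1/((6 - 168) + 1280) = 1/(-162 + 1280) = 1/1118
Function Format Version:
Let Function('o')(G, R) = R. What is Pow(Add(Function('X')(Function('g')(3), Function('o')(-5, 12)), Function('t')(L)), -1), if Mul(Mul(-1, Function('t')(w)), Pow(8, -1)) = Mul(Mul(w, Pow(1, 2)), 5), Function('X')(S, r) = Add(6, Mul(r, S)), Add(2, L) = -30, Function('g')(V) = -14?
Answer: Rational(1, 1118) ≈ 0.00089445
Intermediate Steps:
L = -32 (L = Add(-2, -30) = -32)
Function('X')(S, r) = Add(6, Mul(S, r))
Function('t')(w) = Mul(-40, w) (Function('t')(w) = Mul(-8, Mul(Mul(w, Pow(1, 2)), 5)) = Mul(-8, Mul(Mul(w, 1), 5)) = Mul(-8, Mul(w, 5)) = Mul(-8, Mul(5, w)) = Mul(-40, w))
Pow(Add(Function('X')(Function('g')(3), Function('o')(-5, 12)), Function('t')(L)), -1) = Pow(Add(Add(6, Mul(-14, 12)), Mul(-40, -32)), -1) = Pow(Add(Add(6, -168), 1280), -1) = Pow(Add(-162, 1280), -1) = Pow(1118, -1) = Rational(1, 1118)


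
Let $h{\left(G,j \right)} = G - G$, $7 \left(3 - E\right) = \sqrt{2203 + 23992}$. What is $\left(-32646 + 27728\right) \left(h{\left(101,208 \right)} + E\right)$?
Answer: $-14754 + \frac{63934 \sqrt{155}}{7} \approx 98956.0$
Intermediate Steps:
$E = 3 - \frac{13 \sqrt{155}}{7}$ ($E = 3 - \frac{\sqrt{2203 + 23992}}{7} = 3 - \frac{\sqrt{26195}}{7} = 3 - \frac{13 \sqrt{155}}{7} \approx -20.121$)
$h{\left(G,j \right)} = 0$
$\left(-32646 + 27728\right) \left(h{\left(101,208 \right)} + E\right) = \left(-32646 + 27728\right) \left(0 + \left(3 - \frac{13 \sqrt{155}}{7}\right)\right) = - 4918 \left(3 - \frac{13 \sqrt{155}}{7}\right) = -14754 + \frac{63934 \sqrt{155}}{7}$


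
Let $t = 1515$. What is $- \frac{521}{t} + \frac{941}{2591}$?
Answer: $\frac{75704}{3925365} \approx 0.019286$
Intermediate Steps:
$- \frac{521}{t} + \frac{941}{2591} = - \frac{521}{1515} + \frac{941}{2591} = \frac{75704}{3925365}$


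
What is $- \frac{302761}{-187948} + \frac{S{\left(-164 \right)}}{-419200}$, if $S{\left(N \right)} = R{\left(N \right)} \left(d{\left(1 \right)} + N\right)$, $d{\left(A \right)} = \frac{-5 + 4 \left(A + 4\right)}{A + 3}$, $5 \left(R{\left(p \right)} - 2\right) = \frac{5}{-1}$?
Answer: $\frac{126947529867}{78787801600} \approx 1.6113$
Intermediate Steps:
$R{\left(p \right)} = 1$ ($R{\left(p \right)} = 2 + \frac{5 \frac{1}{-1}}{5} = 2 + \frac{5 \left(-1\right)}{5} = 2 + \frac{1}{5} \left(-5\right) = 2 - 1 = 1$)
$d{\left(A \right)} = \frac{11 + 4 A}{3 + A}$ ($d{\left(A \right)} = \frac{-5 + 4 \left(4 + A\right)}{3 + A} = \frac{-5 + \left(16 + 4 A\right)}{3 + A} = \frac{11 + 4 A}{3 + A}$)
$S{\left(N \right)} = \frac{15}{4} + N$ ($S{\left(N \right)} = 1 \left(\frac{11 + 4 \cdot 1}{3 + 1} + N\right) = 1 \left(\frac{11 + 4}{4} + N\right) = 1 \left(\frac{1}{4} \cdot 15 + N\right) = 1 \left(\frac{15}{4} + N\right) = \frac{15}{4} + N$)
$- \frac{302761}{-187948} + \frac{S{\left(-164 \right)}}{-419200} = - \frac{302761}{-187948} + \frac{\frac{15}{4} - 164}{-419200} = \left(-302761\right) \left(- \frac{1}{187948}\right) - - \frac{641}{1676800} = \frac{302761}{187948} + \frac{641}{1676800} = \frac{126947529867}{78787801600}$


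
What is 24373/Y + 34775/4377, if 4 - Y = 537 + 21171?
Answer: 648075979/94998408 ≈ 6.8220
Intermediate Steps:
Y = -21704 (Y = 4 - (537 + 21171) = 4 - 1*21708 = 4 - 21708 = -21704)
24373/Y + 34775/4377 = 24373/(-21704) + 34775/4377 = 24373*(-1/21704) + 34775*(1/4377) = -24373/21704 + 34775/4377 = 648075979/94998408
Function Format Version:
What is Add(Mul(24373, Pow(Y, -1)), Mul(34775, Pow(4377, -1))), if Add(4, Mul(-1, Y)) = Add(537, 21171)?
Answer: Rational(648075979, 94998408) ≈ 6.8220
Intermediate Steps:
Y = -21704 (Y = Add(4, Mul(-1, Add(537, 21171))) = Add(4, Mul(-1, 21708)) = Add(4, -21708) = -21704)
Add(Mul(24373, Pow(Y, -1)), Mul(34775, Pow(4377, -1))) = Add(Mul(24373, Pow(-21704, -1)), Mul(34775, Pow(4377, -1))) = Add(Mul(24373, Rational(-1, 21704)), Mul(34775, Rational(1, 4377))) = Add(Rational(-24373, 21704), Rational(34775, 4377)) = Rational(648075979, 94998408)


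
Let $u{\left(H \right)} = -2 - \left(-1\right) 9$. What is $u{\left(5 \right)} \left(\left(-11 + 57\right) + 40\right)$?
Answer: $602$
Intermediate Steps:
$u{\left(H \right)} = 7$ ($u{\left(H \right)} = -2 - -9 = -2 + 9 = 7$)
$u{\left(5 \right)} \left(\left(-11 + 57\right) + 40\right) = 7 \left(\left(-11 + 57\right) + 40\right) = 7 \left(46 + 40\right) = 7 \cdot 86 = 602$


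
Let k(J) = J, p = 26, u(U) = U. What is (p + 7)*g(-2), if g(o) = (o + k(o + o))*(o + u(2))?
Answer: 0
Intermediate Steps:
g(o) = 3*o*(2 + o) (g(o) = (o + (o + o))*(o + 2) = (o + 2*o)*(2 + o) = (3*o)*(2 + o) = 3*o*(2 + o))
(p + 7)*g(-2) = (26 + 7)*(3*(-2)*(2 - 2)) = 33*(3*(-2)*0) = 33*0 = 0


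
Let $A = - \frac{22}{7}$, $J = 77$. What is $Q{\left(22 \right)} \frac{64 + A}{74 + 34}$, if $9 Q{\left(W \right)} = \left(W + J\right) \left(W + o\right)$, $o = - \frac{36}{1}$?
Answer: $- \frac{781}{9} \approx -86.778$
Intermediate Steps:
$A = - \frac{22}{7}$ ($A = \left(-22\right) \frac{1}{7} = - \frac{22}{7} \approx -3.1429$)
$o = -36$ ($o = \left(-36\right) 1 = -36$)
$Q{\left(W \right)} = \frac{\left(-36 + W\right) \left(77 + W\right)}{9}$ ($Q{\left(W \right)} = \frac{\left(W + 77\right) \left(W - 36\right)}{9} = \frac{\left(77 + W\right) \left(-36 + W\right)}{9} = \frac{\left(-36 + W\right) \left(77 + W\right)}{9}$)
$Q{\left(22 \right)} \frac{64 + A}{74 + 34} = \left(-308 + \frac{22^{2}}{9} + \frac{41}{9} \cdot 22\right) \frac{64 - \frac{22}{7}}{74 + 34} = \left(-308 + \frac{1}{9} \cdot 484 + \frac{902}{9}\right) \frac{426}{7 \cdot 108} = \left(-308 + \frac{484}{9} + \frac{902}{9}\right) \frac{426}{7} \cdot \frac{1}{108} = \left(-154\right) \frac{71}{126} = - \frac{781}{9}$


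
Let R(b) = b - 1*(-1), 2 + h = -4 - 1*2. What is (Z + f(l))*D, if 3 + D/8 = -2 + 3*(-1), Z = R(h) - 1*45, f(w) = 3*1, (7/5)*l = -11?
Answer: 3136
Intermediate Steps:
l = -55/7 (l = (5/7)*(-11) = -55/7 ≈ -7.8571)
f(w) = 3
h = -8 (h = -2 + (-4 - 1*2) = -2 + (-4 - 2) = -2 - 6 = -8)
R(b) = 1 + b (R(b) = b + 1 = 1 + b)
Z = -52 (Z = (1 - 8) - 1*45 = -7 - 45 = -52)
D = -64 (D = -24 + 8*(-2 + 3*(-1)) = -24 + 8*(-2 - 3) = -24 + 8*(-5) = -24 - 40 = -64)
(Z + f(l))*D = (-52 + 3)*(-64) = -49*(-64) = 3136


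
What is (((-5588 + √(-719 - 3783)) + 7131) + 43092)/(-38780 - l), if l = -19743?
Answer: -44635/19037 - I*√4502/19037 ≈ -2.3446 - 0.0035246*I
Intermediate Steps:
(((-5588 + √(-719 - 3783)) + 7131) + 43092)/(-38780 - l) = (((-5588 + √(-719 - 3783)) + 7131) + 43092)/(-38780 - 1*(-19743)) = (((-5588 + √(-4502)) + 7131) + 43092)/(-38780 + 19743) = (((-5588 + I*√4502) + 7131) + 43092)/(-19037) = ((1543 + I*√4502) + 43092)*(-1/19037) = (44635 + I*√4502)*(-1/19037) = -44635/19037 - I*√4502/19037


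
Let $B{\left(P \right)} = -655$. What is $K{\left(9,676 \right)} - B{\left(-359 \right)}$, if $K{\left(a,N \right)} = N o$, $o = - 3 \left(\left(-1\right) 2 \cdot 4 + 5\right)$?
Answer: $6739$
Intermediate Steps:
$o = 9$ ($o = - 3 \left(\left(-2\right) 4 + 5\right) = - 3 \left(-8 + 5\right) = \left(-3\right) \left(-3\right) = 9$)
$K{\left(a,N \right)} = 9 N$ ($K{\left(a,N \right)} = N 9 = 9 N$)
$K{\left(9,676 \right)} - B{\left(-359 \right)} = 9 \cdot 676 - -655 = 6084 + 655 = 6739$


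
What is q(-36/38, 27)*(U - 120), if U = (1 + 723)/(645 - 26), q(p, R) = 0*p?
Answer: 0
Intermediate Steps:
q(p, R) = 0
U = 724/619 ≈ 1.1696
q(-36/38, 27)*(U - 120) = 0*(724/619 - 120) = 0*(-73556/619) = 0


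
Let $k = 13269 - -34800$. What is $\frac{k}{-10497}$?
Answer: $- \frac{16023}{3499} \approx -4.5793$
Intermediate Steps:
$k = 48069$ ($k = 13269 + 34800 = 48069$)
$\frac{k}{-10497} = \frac{48069}{-10497} = 48069 \left(- \frac{1}{10497}\right) = - \frac{16023}{3499}$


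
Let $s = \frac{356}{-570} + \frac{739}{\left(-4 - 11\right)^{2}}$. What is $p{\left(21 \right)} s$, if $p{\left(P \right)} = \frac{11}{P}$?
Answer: $\frac{125081}{89775} \approx 1.3933$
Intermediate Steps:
$s = \frac{11371}{4275}$ ($s = 356 \left(- \frac{1}{570}\right) + \frac{739}{\left(-15\right)^{2}} = - \frac{178}{285} + \frac{739}{225} = \frac{11371}{4275} \approx 2.6599$)
$p{\left(21 \right)} s = \frac{11}{21} \cdot \frac{11371}{4275} = \frac{125081}{89775}$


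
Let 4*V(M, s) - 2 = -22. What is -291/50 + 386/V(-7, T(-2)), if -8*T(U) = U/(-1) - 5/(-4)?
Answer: -4151/50 ≈ -83.020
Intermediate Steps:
T(U) = -5/32 + U/8 (T(U) = -(U/(-1) - 5/(-4))/8 = -(U*(-1) - 5*(-1/4))/8 = -(-U + 5/4)/8 = -(5/4 - U)/8 = -5/32 + U/8)
V(M, s) = -5 (V(M, s) = 1/2 + (1/4)*(-22) = 1/2 - 11/2 = -5)
-291/50 + 386/V(-7, T(-2)) = -291/50 + 386/(-5) = -291*1/50 + 386*(-1/5) = -291/50 - 386/5 = -4151/50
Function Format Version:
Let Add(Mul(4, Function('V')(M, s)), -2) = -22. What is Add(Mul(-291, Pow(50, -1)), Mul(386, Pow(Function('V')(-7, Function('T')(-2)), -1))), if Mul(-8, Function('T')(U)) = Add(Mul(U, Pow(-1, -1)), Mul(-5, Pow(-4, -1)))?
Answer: Rational(-4151, 50) ≈ -83.020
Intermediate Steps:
Function('T')(U) = Add(Rational(-5, 32), Mul(Rational(1, 8), U)) (Function('T')(U) = Mul(Rational(-1, 8), Add(Mul(U, Pow(-1, -1)), Mul(-5, Pow(-4, -1)))) = Mul(Rational(-1, 8), Add(Mul(U, -1), Mul(-5, Rational(-1, 4)))) = Mul(Rational(-1, 8), Add(Mul(-1, U), Rational(5, 4))) = Mul(Rational(-1, 8), Add(Rational(5, 4), Mul(-1, U))) = Add(Rational(-5, 32), Mul(Rational(1, 8), U)))
Function('V')(M, s) = -5 (Function('V')(M, s) = Add(Rational(1, 2), Mul(Rational(1, 4), -22)) = Add(Rational(1, 2), Rational(-11, 2)) = -5)
Add(Mul(-291, Pow(50, -1)), Mul(386, Pow(Function('V')(-7, Function('T')(-2)), -1))) = Add(Mul(-291, Pow(50, -1)), Mul(386, Pow(-5, -1))) = Add(Mul(-291, Rational(1, 50)), Mul(386, Rational(-1, 5))) = Add(Rational(-291, 50), Rational(-386, 5)) = Rational(-4151, 50)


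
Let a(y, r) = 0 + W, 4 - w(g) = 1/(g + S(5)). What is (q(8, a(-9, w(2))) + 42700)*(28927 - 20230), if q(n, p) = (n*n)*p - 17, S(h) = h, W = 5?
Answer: 373997091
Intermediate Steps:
w(g) = 4 - 1/(5 + g) (w(g) = 4 - 1/(g + 5) = 4 - 1/(5 + g))
a(y, r) = 5 (a(y, r) = 0 + 5 = 5)
q(n, p) = -17 + p*n² (q(n, p) = n²*p - 17 = p*n² - 17 = -17 + p*n²)
(q(8, a(-9, w(2))) + 42700)*(28927 - 20230) = ((-17 + 5*8²) + 42700)*(28927 - 20230) = ((-17 + 5*64) + 42700)*8697 = ((-17 + 320) + 42700)*8697 = (303 + 42700)*8697 = 43003*8697 = 373997091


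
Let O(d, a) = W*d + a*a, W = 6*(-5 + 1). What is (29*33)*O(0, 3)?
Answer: 8613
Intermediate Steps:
W = -24 (W = 6*(-4) = -24)
O(d, a) = a² - 24*d (O(d, a) = -24*d + a*a = -24*d + a² = a² - 24*d)
(29*33)*O(0, 3) = (29*33)*(3² - 24*0) = 957*(9 + 0) = 957*9 = 8613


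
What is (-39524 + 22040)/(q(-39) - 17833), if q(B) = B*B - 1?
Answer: 17484/16313 ≈ 1.0718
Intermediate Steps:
q(B) = -1 + B² (q(B) = B² - 1 = -1 + B²)
(-39524 + 22040)/(q(-39) - 17833) = (-39524 + 22040)/((-1 + (-39)²) - 17833) = -17484/((-1 + 1521) - 17833) = -17484/(1520 - 17833) = -17484/(-16313) = -17484*(-1/16313) = 17484/16313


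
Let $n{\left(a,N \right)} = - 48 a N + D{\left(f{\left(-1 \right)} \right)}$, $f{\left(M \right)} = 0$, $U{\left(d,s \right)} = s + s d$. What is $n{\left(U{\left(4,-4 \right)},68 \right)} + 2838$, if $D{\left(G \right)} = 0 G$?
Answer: $68118$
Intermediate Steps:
$U{\left(d,s \right)} = s + d s$
$D{\left(G \right)} = 0$
$n{\left(a,N \right)} = - 48 N a$ ($n{\left(a,N \right)} = - 48 a N + 0 = - 48 N a + 0 = - 48 N a$)
$n{\left(U{\left(4,-4 \right)},68 \right)} + 2838 = \left(-48\right) 68 \left(- 4 \left(1 + 4\right)\right) + 2838 = \left(-48\right) 68 \left(\left(-4\right) 5\right) + 2838 = \left(-48\right) 68 \left(-20\right) + 2838 = 65280 + 2838 = 68118$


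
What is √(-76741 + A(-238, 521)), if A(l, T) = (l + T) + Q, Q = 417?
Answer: 3*I*√8449 ≈ 275.76*I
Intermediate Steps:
A(l, T) = 417 + T + l (A(l, T) = (l + T) + 417 = (T + l) + 417 = 417 + T + l)
√(-76741 + A(-238, 521)) = √(-76741 + (417 + 521 - 238)) = √(-76741 + 700) = √(-76041) = 3*I*√8449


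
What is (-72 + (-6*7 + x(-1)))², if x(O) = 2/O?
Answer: 13456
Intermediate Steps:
(-72 + (-6*7 + x(-1)))² = (-72 + (-6*7 + 2/(-1)))² = (-72 + (-42 + 2*(-1)))² = (-72 + (-42 - 2))² = (-72 - 44)² = (-116)² = 13456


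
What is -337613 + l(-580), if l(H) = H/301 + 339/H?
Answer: -58940915979/174580 ≈ -3.3762e+5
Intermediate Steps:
l(H) = 339/H + H/301 (l(H) = H*(1/301) + 339/H = H/301 + 339/H = 339/H + H/301)
-337613 + l(-580) = -337613 + (339/(-580) + (1/301)*(-580)) = -337613 + (339*(-1/580) - 580/301) = -337613 + (-339/580 - 580/301) = -337613 - 438439/174580 = -58940915979/174580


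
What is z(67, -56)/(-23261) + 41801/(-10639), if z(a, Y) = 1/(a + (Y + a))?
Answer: -75841989397/19302954762 ≈ -3.9290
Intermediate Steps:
z(a, Y) = 1/(Y + 2*a)
z(67, -56)/(-23261) + 41801/(-10639) = 1/((-56 + 2*67)*(-23261)) + 41801/(-10639) = -1/23261/(-56 + 134) + 41801*(-1/10639) = -1/23261/78 - 41801/10639 = (1/78)*(-1/23261) - 41801/10639 = -1/1814358 - 41801/10639 = -75841989397/19302954762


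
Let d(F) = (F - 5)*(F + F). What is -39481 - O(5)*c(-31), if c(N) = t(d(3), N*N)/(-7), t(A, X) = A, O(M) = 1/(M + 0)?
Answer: -1381847/35 ≈ -39481.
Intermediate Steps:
O(M) = 1/M
d(F) = 2*F*(-5 + F) (d(F) = (-5 + F)*(2*F) = 2*F*(-5 + F))
c(N) = 12/7 (c(N) = (2*3*(-5 + 3))/(-7) = (2*3*(-2))*(-⅐) = -12*(-⅐) = 12/7)
-39481 - O(5)*c(-31) = -39481 - 12/(5*7) = -39481 - 1*12/35 = -39481 - 12/35 = -1381847/35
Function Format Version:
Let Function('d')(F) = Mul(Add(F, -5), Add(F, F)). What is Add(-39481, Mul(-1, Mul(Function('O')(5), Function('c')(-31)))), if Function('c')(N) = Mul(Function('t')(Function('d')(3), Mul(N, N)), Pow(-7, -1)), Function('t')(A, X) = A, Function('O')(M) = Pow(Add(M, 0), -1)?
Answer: Rational(-1381847, 35) ≈ -39481.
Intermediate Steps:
Function('O')(M) = Pow(M, -1)
Function('d')(F) = Mul(2, F, Add(-5, F)) (Function('d')(F) = Mul(Add(-5, F), Mul(2, F)) = Mul(2, F, Add(-5, F)))
Function('c')(N) = Rational(12, 7) (Function('c')(N) = Mul(Mul(2, 3, Add(-5, 3)), Pow(-7, -1)) = Mul(Mul(2, 3, -2), Rational(-1, 7)) = Mul(-12, Rational(-1, 7)) = Rational(12, 7))
Add(-39481, Mul(-1, Mul(Function('O')(5), Function('c')(-31)))) = Add(-39481, Mul(-1, Mul(Pow(5, -1), Rational(12, 7)))) = Add(-39481, Mul(-1, Mul(Rational(1, 5), Rational(12, 7)))) = Add(-39481, Mul(-1, Rational(12, 35))) = Add(-39481, Rational(-12, 35)) = Rational(-1381847, 35)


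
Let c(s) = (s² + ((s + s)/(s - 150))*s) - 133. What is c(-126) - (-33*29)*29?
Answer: 997762/23 ≈ 43381.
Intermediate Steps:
c(s) = -133 + s² + 2*s²/(-150 + s) (c(s) = (s² + ((2*s)/(-150 + s))*s) - 133 = (s² + (2*s/(-150 + s))*s) - 133 = (s² + 2*s²/(-150 + s)) - 133 = -133 + s² + 2*s²/(-150 + s))
c(-126) - (-33*29)*29 = (19950 + (-126)³ - 148*(-126)² - 133*(-126))/(-150 - 126) - (-33*29)*29 = (19950 - 2000376 - 148*15876 + 16758)/(-276) - (-957)*29 = -(19950 - 2000376 - 2349648 + 16758)/276 - 1*(-27753) = -1/276*(-4313316) + 27753 = 359443/23 + 27753 = 997762/23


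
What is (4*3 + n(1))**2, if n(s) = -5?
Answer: 49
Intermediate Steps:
(4*3 + n(1))**2 = (4*3 - 5)**2 = (12 - 5)**2 = 7**2 = 49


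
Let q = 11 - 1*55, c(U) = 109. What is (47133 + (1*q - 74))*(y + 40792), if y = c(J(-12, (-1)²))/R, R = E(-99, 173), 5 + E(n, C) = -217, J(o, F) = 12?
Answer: 425754440725/222 ≈ 1.9178e+9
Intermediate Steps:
E(n, C) = -222 (E(n, C) = -5 - 217 = -222)
R = -222
q = -44 (q = 11 - 55 = -44)
y = -109/222 (y = 109/(-222) = 109*(-1/222) = -109/222 ≈ -0.49099)
(47133 + (1*q - 74))*(y + 40792) = (47133 + (1*(-44) - 74))*(-109/222 + 40792) = (47133 + (-44 - 74))*(9055715/222) = (47133 - 118)*(9055715/222) = 47015*(9055715/222) = 425754440725/222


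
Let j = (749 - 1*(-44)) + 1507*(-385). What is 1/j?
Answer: -1/579402 ≈ -1.7259e-6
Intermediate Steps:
j = -579402 (j = (749 + 44) - 580195 = 793 - 580195 = -579402)
1/j = 1/(-579402) = -1/579402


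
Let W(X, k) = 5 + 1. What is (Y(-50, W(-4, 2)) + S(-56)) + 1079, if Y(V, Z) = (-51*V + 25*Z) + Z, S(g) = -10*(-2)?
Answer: 3805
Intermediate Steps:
S(g) = 20
W(X, k) = 6
Y(V, Z) = -51*V + 26*Z
(Y(-50, W(-4, 2)) + S(-56)) + 1079 = ((-51*(-50) + 26*6) + 20) + 1079 = ((2550 + 156) + 20) + 1079 = (2706 + 20) + 1079 = 2726 + 1079 = 3805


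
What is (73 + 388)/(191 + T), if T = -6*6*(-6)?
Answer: 461/407 ≈ 1.1327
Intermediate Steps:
T = 216 (T = -36*(-6) = 216)
(73 + 388)/(191 + T) = (73 + 388)/(191 + 216) = 461/407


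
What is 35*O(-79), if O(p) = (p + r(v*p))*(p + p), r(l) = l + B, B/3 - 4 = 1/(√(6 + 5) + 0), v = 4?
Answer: 2117990 - 16590*√11/11 ≈ 2.1130e+6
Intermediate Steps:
B = 12 + 3*√11/11 (B = 12 + 3/(√(6 + 5) + 0) = 12 + 3/(√11 + 0) = 12 + 3/(√11) = 12 + 3*(√11/11) = 12 + 3*√11/11 ≈ 12.905)
r(l) = 12 + l + 3*√11/11 (r(l) = l + (12 + 3*√11/11) = 12 + l + 3*√11/11)
O(p) = 2*p*(12 + 5*p + 3*√11/11) (O(p) = (p + (12 + 4*p + 3*√11/11))*(p + p) = (12 + 5*p + 3*√11/11)*(2*p) = 2*p*(12 + 5*p + 3*√11/11))
35*O(-79) = 35*((2/11)*(-79)*(132 + 3*√11 + 55*(-79))) = 35*((2/11)*(-79)*(132 + 3*√11 - 4345)) = 35*((2/11)*(-79)*(-4213 + 3*√11)) = 35*(60514 - 474*√11/11) = 2117990 - 16590*√11/11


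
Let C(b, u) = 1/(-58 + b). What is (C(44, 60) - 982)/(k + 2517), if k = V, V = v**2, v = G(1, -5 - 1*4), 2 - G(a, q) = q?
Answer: -13749/36932 ≈ -0.37228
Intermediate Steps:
G(a, q) = 2 - q
v = 11 (v = 2 - (-5 - 1*4) = 2 - (-5 - 4) = 2 - 1*(-9) = 2 + 9 = 11)
V = 121 (V = 11**2 = 121)
k = 121
(C(44, 60) - 982)/(k + 2517) = (1/(-58 + 44) - 982)/(121 + 2517) = (1/(-14) - 982)/2638 = (-1/14 - 982)*(1/2638) = -13749/14*1/2638 = -13749/36932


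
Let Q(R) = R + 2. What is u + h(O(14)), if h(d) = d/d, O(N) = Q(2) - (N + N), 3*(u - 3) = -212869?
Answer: -212857/3 ≈ -70952.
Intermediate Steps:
u = -212860/3 (u = 3 + (⅓)*(-212869) = 3 - 212869/3 = -212860/3 ≈ -70953.)
Q(R) = 2 + R
O(N) = 4 - 2*N (O(N) = (2 + 2) - (N + N) = 4 - 2*N)
h(d) = 1
u + h(O(14)) = -212860/3 + 1 = -212857/3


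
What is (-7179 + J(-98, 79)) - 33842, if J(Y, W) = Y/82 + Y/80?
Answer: -67278409/1640 ≈ -41023.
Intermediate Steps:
J(Y, W) = 81*Y/3280 (J(Y, W) = Y*(1/82) + Y*(1/80) = Y/82 + Y/80 = 81*Y/3280)
(-7179 + J(-98, 79)) - 33842 = (-7179 + (81/3280)*(-98)) - 33842 = (-7179 - 3969/1640) - 33842 = -11777529/1640 - 33842 = -67278409/1640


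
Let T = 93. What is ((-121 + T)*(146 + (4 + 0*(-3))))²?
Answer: 17640000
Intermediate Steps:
((-121 + T)*(146 + (4 + 0*(-3))))² = ((-121 + 93)*(146 + (4 + 0*(-3))))² = (-28*(146 + (4 + 0)))² = (-28*(146 + 4))² = (-28*150)² = (-4200)² = 17640000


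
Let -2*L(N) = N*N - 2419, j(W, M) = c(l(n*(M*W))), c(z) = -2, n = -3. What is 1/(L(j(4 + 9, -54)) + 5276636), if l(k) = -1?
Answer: 2/10555687 ≈ 1.8947e-7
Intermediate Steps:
j(W, M) = -2
L(N) = 2419/2 - N²/2 (L(N) = -(N*N - 2419)/2 = -(N² - 2419)/2 = -(-2419 + N²)/2 = 2419/2 - N²/2)
1/(L(j(4 + 9, -54)) + 5276636) = 1/((2419/2 - ½*(-2)²) + 5276636) = 1/((2419/2 - ½*4) + 5276636) = 1/((2419/2 - 2) + 5276636) = 1/(2415/2 + 5276636) = 1/(10555687/2) = 2/10555687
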